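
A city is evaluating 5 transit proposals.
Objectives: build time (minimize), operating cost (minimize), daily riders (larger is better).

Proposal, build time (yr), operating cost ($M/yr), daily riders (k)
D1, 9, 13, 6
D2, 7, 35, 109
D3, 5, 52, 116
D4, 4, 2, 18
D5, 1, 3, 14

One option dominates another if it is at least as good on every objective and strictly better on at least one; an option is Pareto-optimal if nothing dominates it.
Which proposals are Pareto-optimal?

D2, D3, D4, D5

D1: dominated by D4 (build time 4≤9, operating cost 2≤13, daily riders 18≥6).
D2: not dominated.
D3: not dominated (best daily riders).
D4: not dominated (best operating cost).
D5: not dominated (best build time).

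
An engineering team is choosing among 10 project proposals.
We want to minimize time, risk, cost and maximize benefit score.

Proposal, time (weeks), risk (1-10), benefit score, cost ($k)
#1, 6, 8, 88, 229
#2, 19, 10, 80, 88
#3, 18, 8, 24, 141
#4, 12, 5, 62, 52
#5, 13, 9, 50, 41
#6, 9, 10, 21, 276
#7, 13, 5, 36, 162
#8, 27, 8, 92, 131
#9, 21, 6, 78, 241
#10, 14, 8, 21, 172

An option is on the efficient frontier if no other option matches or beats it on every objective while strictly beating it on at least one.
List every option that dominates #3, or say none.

#4: time 12≤18, risk 5≤8, benefit score 62≥24, cost 52≤141 — dominates #3.
Others (#1, #2, #5, #6, #7, #8, #9, #10) are each worse than #3 on at least one objective.

#4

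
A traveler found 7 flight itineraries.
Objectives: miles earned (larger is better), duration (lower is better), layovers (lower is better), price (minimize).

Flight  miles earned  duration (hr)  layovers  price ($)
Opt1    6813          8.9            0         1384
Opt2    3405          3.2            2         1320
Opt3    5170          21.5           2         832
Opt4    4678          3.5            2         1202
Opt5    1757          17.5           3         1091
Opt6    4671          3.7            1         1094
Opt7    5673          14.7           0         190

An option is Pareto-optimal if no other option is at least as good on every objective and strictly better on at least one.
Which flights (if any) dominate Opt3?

Opt7

Opt7: miles earned 5673≥5170, duration 14.7≤21.5, layovers 0≤2, price 190≤832 — dominates Opt3.
Others (Opt1, Opt2, Opt4, Opt5, Opt6) are each worse than Opt3 on at least one objective.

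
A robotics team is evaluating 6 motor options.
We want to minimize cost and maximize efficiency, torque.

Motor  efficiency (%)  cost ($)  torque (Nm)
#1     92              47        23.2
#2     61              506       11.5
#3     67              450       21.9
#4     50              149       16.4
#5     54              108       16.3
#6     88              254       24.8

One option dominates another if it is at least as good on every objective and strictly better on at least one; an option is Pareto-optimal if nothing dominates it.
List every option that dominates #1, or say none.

#2: worse on efficiency (61 vs 92).
#3: worse on efficiency (67 vs 92).
#4: worse on efficiency (50 vs 92).
#5: worse on efficiency (54 vs 92).
#6: worse on efficiency (88 vs 92).
No option dominates #1.

none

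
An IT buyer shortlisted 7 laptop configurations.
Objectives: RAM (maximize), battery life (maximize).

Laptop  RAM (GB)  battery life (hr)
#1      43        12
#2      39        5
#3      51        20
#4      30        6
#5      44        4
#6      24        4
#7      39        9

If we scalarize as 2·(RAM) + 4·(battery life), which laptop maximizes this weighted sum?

#1: 2·43 + 4·12 = 134
#2: 2·39 + 4·5 = 98
#3: 2·51 + 4·20 = 182
#4: 2·30 + 4·6 = 84
#5: 2·44 + 4·4 = 104
#6: 2·24 + 4·4 = 64
#7: 2·39 + 4·9 = 114
Highest: #3 at 182.

#3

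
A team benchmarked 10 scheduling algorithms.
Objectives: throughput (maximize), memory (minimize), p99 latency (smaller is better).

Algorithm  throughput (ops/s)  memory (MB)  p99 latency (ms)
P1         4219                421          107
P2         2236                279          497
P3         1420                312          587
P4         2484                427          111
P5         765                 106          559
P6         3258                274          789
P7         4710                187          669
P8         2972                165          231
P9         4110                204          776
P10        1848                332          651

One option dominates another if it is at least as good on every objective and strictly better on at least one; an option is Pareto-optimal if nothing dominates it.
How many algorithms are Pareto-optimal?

4

P1: not dominated (best p99 latency).
P2: dominated by P8 (throughput 2972≥2236, memory 165≤279, p99 latency 231≤497).
P3: dominated by P2 (throughput 2236≥1420, memory 279≤312, p99 latency 497≤587).
P4: dominated by P1 (throughput 4219≥2484, memory 421≤427, p99 latency 107≤111).
P5: not dominated (best memory).
P6: dominated by P7 (throughput 4710≥3258, memory 187≤274, p99 latency 669≤789).
P7: not dominated (best throughput).
P8: not dominated.
P9: dominated by P7 (throughput 4710≥4110, memory 187≤204, p99 latency 669≤776).
P10: dominated by P2 (throughput 2236≥1848, memory 279≤332, p99 latency 497≤651).
Pareto-optimal: P1, P5, P7, P8 → 4.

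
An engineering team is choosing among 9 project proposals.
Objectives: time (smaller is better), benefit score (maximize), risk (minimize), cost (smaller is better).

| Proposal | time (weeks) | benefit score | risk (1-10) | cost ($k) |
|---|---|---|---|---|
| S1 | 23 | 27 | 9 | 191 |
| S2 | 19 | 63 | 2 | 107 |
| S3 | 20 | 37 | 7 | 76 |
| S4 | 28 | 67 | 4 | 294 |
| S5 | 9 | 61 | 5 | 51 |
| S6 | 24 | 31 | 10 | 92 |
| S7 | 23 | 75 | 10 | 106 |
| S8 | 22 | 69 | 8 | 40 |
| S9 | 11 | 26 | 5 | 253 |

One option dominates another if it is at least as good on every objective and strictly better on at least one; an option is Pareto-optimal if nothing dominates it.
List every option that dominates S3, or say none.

S5

S5: time 9≤20, benefit score 61≥37, risk 5≤7, cost 51≤76 — dominates S3.
Others (S1, S2, S4, S6, S7, S8, S9) are each worse than S3 on at least one objective.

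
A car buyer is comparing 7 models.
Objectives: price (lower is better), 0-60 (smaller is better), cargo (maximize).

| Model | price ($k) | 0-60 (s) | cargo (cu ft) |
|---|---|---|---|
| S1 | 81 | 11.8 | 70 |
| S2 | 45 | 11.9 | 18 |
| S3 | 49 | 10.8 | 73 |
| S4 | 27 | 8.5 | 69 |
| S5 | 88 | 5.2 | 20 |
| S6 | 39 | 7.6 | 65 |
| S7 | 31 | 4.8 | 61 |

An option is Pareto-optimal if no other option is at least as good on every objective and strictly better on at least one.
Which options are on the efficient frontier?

S1: dominated by S3 (price 49≤81, 0-60 10.8≤11.8, cargo 73≥70).
S2: dominated by S4 (price 27≤45, 0-60 8.5≤11.9, cargo 69≥18).
S3: not dominated (best cargo).
S4: not dominated (best price).
S5: dominated by S7 (price 31≤88, 0-60 4.8≤5.2, cargo 61≥20).
S6: not dominated.
S7: not dominated (best 0-60).

S3, S4, S6, S7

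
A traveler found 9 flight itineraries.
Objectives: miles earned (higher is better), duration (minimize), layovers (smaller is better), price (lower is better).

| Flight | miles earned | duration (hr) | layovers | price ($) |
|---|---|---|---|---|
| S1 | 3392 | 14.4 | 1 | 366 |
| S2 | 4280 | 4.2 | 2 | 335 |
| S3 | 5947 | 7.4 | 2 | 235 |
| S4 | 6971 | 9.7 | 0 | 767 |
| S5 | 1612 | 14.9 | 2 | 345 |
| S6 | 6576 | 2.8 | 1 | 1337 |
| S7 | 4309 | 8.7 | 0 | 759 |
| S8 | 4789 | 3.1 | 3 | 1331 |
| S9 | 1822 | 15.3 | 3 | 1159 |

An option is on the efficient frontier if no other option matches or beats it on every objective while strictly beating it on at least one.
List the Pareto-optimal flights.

S1: not dominated.
S2: not dominated.
S3: not dominated (best price).
S4: not dominated (best miles earned).
S5: dominated by S2 (miles earned 4280≥1612, duration 4.2≤14.9, layovers 2≤2, price 335≤345).
S6: not dominated (best duration).
S7: not dominated.
S8: not dominated.
S9: dominated by S1 (miles earned 3392≥1822, duration 14.4≤15.3, layovers 1≤3, price 366≤1159).

S1, S2, S3, S4, S6, S7, S8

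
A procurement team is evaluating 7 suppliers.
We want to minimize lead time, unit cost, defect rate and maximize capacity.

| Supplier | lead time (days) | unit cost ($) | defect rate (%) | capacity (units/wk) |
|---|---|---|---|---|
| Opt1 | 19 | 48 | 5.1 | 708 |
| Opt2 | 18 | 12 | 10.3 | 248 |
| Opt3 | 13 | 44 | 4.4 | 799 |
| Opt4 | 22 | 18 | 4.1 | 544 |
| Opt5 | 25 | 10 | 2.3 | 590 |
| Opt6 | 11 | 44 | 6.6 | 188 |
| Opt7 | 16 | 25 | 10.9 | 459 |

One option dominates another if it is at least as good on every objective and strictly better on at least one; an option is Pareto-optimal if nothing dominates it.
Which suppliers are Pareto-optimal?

Opt1: dominated by Opt3 (lead time 13≤19, unit cost 44≤48, defect rate 4.4≤5.1, capacity 799≥708).
Opt2: not dominated.
Opt3: not dominated (best capacity).
Opt4: not dominated.
Opt5: not dominated (best unit cost).
Opt6: not dominated (best lead time).
Opt7: not dominated.

Opt2, Opt3, Opt4, Opt5, Opt6, Opt7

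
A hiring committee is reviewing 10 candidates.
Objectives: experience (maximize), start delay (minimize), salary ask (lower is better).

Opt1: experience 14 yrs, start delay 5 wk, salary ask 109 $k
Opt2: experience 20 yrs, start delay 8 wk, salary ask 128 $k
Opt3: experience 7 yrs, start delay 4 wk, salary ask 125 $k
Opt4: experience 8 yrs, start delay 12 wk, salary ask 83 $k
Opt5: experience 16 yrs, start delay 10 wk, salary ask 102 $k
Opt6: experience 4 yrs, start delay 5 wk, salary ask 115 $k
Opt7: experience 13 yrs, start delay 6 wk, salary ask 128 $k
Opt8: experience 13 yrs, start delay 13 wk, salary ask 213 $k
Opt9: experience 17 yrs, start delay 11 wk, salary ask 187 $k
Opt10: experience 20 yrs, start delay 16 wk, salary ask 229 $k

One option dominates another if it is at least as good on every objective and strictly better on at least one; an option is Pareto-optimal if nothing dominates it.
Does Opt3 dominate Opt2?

No

Opt3 vs Opt2: Opt3 is worse on experience (7 vs 20), so it does not dominate Opt2.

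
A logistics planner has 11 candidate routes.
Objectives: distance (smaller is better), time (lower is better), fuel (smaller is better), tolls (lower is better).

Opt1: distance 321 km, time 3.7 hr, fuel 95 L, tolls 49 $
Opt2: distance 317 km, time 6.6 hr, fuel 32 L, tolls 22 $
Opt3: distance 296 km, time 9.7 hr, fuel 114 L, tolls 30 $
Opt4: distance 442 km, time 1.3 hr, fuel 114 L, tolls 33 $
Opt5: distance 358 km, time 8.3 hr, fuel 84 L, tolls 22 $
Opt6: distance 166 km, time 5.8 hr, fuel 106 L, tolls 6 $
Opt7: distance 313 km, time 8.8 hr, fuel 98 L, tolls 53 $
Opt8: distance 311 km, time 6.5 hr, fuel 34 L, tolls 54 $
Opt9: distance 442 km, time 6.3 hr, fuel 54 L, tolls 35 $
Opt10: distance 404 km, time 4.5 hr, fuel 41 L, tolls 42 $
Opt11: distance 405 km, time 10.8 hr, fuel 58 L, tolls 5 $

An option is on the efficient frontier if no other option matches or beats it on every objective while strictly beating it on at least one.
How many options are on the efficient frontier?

9

Opt1: not dominated.
Opt2: not dominated (best fuel).
Opt3: dominated by Opt6 (distance 166≤296, time 5.8≤9.7, fuel 106≤114, tolls 6≤30).
Opt4: not dominated (best time).
Opt5: dominated by Opt2 (distance 317≤358, time 6.6≤8.3, fuel 32≤84, tolls 22≤22).
Opt6: not dominated (best distance).
Opt7: not dominated.
Opt8: not dominated.
Opt9: not dominated.
Opt10: not dominated.
Opt11: not dominated (best tolls).
Pareto-optimal: Opt1, Opt2, Opt4, Opt6, Opt7, Opt8, Opt9, Opt10, Opt11 → 9.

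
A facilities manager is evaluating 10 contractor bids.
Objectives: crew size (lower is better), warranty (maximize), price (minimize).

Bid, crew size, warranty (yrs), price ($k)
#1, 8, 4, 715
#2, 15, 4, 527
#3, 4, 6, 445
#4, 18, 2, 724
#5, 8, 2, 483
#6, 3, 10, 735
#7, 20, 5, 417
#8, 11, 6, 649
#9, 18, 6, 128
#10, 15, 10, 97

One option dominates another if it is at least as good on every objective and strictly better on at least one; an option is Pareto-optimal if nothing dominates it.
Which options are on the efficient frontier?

#1: dominated by #3 (crew size 4≤8, warranty 6≥4, price 445≤715).
#2: dominated by #3 (crew size 4≤15, warranty 6≥4, price 445≤527).
#3: not dominated.
#4: dominated by #1 (crew size 8≤18, warranty 4≥2, price 715≤724).
#5: dominated by #3 (crew size 4≤8, warranty 6≥2, price 445≤483).
#6: not dominated (best crew size).
#7: dominated by #9 (crew size 18≤20, warranty 6≥5, price 128≤417).
#8: dominated by #3 (crew size 4≤11, warranty 6≥6, price 445≤649).
#9: dominated by #10 (crew size 15≤18, warranty 10≥6, price 97≤128).
#10: not dominated (best price).

#3, #6, #10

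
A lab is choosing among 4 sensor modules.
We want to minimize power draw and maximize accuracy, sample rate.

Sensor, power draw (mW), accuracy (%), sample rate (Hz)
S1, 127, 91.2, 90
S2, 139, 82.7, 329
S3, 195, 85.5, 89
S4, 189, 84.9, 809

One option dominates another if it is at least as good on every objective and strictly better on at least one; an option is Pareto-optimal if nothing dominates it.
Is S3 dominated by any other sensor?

S1 vs S3: power draw 127≤195, accuracy 91.2≥85.5, sample rate 90≥89 — S1 is at least as good on every objective and strictly better on at least one, so S1 dominates S3.

Yes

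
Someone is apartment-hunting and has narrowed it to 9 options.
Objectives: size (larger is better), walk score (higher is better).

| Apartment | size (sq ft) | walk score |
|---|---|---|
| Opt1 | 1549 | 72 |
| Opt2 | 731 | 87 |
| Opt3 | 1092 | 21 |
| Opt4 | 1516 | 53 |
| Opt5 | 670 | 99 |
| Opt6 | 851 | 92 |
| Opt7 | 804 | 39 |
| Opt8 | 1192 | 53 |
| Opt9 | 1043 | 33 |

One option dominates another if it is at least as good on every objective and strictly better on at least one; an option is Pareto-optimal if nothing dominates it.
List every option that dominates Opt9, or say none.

Opt1, Opt4, Opt8

Opt1: size 1549≥1043, walk score 72≥33 — dominates Opt9.
Opt4: size 1516≥1043, walk score 53≥33 — dominates Opt9.
Opt8: size 1192≥1043, walk score 53≥33 — dominates Opt9.
Others (Opt2, Opt3, Opt5, Opt6, Opt7) are each worse than Opt9 on at least one objective.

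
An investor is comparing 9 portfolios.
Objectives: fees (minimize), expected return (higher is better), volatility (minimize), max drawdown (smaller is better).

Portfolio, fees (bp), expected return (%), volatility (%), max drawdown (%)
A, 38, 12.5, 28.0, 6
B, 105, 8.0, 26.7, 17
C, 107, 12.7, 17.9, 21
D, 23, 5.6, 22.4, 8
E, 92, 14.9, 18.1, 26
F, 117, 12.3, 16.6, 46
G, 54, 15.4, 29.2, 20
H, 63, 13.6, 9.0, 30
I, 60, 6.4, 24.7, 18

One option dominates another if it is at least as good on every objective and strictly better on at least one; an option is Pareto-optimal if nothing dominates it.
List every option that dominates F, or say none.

H

H: fees 63≤117, expected return 13.6≥12.3, volatility 9.0≤16.6, max drawdown 30≤46 — dominates F.
Others (A, B, C, D, E, G, I) are each worse than F on at least one objective.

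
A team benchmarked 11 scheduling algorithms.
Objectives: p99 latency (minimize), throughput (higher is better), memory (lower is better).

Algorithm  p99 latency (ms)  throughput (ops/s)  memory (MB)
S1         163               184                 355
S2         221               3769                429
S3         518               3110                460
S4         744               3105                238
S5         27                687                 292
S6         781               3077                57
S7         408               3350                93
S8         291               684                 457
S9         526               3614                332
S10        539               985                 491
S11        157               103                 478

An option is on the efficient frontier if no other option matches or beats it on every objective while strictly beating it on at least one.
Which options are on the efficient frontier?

S1: dominated by S5 (p99 latency 27≤163, throughput 687≥184, memory 292≤355).
S2: not dominated (best throughput).
S3: dominated by S2 (p99 latency 221≤518, throughput 3769≥3110, memory 429≤460).
S4: dominated by S7 (p99 latency 408≤744, throughput 3350≥3105, memory 93≤238).
S5: not dominated (best p99 latency).
S6: not dominated (best memory).
S7: not dominated.
S8: dominated by S2 (p99 latency 221≤291, throughput 3769≥684, memory 429≤457).
S9: not dominated.
S10: dominated by S2 (p99 latency 221≤539, throughput 3769≥985, memory 429≤491).
S11: dominated by S5 (p99 latency 27≤157, throughput 687≥103, memory 292≤478).

S2, S5, S6, S7, S9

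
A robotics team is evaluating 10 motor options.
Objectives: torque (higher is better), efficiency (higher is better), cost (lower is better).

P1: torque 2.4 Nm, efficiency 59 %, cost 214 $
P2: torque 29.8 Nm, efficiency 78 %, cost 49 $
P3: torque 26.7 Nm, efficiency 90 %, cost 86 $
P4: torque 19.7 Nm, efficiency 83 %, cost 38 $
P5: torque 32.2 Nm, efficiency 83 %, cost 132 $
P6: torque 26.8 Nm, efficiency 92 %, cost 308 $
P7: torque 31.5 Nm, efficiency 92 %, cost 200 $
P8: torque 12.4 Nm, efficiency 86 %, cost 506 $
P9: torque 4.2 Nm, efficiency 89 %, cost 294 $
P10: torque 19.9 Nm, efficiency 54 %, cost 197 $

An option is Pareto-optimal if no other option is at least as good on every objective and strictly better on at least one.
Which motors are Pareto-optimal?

P2, P3, P4, P5, P7

P1: dominated by P2 (torque 29.8≥2.4, efficiency 78≥59, cost 49≤214).
P2: not dominated.
P3: not dominated.
P4: not dominated (best cost).
P5: not dominated (best torque).
P6: dominated by P7 (torque 31.5≥26.8, efficiency 92≥92, cost 200≤308).
P7: not dominated.
P8: dominated by P3 (torque 26.7≥12.4, efficiency 90≥86, cost 86≤506).
P9: dominated by P3 (torque 26.7≥4.2, efficiency 90≥89, cost 86≤294).
P10: dominated by P2 (torque 29.8≥19.9, efficiency 78≥54, cost 49≤197).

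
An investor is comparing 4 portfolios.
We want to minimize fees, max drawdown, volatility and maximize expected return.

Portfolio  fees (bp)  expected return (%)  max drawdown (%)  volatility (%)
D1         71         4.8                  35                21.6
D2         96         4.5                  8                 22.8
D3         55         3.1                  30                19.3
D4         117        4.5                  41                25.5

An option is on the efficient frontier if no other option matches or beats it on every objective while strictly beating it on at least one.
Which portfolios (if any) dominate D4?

D1: fees 71≤117, expected return 4.8≥4.5, max drawdown 35≤41, volatility 21.6≤25.5 — dominates D4.
D2: fees 96≤117, expected return 4.5≥4.5, max drawdown 8≤41, volatility 22.8≤25.5 — dominates D4.
Others (D3) are each worse than D4 on at least one objective.

D1, D2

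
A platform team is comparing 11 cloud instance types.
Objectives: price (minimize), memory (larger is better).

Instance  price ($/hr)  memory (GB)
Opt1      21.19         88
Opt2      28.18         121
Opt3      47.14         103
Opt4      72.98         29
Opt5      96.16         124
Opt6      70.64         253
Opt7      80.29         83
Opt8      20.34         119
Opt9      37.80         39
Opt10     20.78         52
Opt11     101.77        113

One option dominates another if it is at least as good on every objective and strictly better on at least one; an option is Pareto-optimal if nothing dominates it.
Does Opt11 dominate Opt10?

No

Opt11 vs Opt10: Opt11 is worse on price (101.77 vs 20.78), so it does not dominate Opt10.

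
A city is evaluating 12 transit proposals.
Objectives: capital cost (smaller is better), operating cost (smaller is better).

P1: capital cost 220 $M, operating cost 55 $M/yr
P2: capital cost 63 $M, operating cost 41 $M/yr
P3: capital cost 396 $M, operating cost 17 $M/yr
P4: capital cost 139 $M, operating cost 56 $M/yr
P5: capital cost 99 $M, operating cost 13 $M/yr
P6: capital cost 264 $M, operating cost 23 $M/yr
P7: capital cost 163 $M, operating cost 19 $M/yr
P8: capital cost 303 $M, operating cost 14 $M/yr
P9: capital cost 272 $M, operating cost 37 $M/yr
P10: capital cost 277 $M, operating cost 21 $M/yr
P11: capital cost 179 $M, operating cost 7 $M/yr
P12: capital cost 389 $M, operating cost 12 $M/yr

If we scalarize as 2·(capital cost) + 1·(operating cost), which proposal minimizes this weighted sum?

P2

P1: 2·220 + 1·55 = 495
P2: 2·63 + 1·41 = 167
P3: 2·396 + 1·17 = 809
P4: 2·139 + 1·56 = 334
P5: 2·99 + 1·13 = 211
P6: 2·264 + 1·23 = 551
P7: 2·163 + 1·19 = 345
P8: 2·303 + 1·14 = 620
P9: 2·272 + 1·37 = 581
P10: 2·277 + 1·21 = 575
P11: 2·179 + 1·7 = 365
P12: 2·389 + 1·12 = 790
Lowest: P2 at 167.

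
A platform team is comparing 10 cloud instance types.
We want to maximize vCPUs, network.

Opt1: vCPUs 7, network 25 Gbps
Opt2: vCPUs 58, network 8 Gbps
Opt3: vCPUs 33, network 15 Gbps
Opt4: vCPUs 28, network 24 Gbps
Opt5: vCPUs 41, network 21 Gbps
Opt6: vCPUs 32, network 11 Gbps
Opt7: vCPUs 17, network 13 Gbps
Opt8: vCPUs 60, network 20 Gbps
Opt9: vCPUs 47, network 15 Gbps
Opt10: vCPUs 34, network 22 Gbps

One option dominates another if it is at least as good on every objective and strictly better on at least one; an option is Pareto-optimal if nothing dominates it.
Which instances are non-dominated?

Opt1, Opt4, Opt5, Opt8, Opt10

Opt1: not dominated (best network).
Opt2: dominated by Opt8 (vCPUs 60≥58, network 20≥8).
Opt3: dominated by Opt5 (vCPUs 41≥33, network 21≥15).
Opt4: not dominated.
Opt5: not dominated.
Opt6: dominated by Opt3 (vCPUs 33≥32, network 15≥11).
Opt7: dominated by Opt3 (vCPUs 33≥17, network 15≥13).
Opt8: not dominated (best vCPUs).
Opt9: dominated by Opt8 (vCPUs 60≥47, network 20≥15).
Opt10: not dominated.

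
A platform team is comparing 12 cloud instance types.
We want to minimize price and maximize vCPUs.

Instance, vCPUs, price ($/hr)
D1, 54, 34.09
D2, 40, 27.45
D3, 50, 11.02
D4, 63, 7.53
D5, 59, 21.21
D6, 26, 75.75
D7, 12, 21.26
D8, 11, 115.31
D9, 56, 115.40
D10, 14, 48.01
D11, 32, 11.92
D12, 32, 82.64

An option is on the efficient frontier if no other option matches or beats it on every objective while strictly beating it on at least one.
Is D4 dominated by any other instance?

D1: worse on vCPUs (54 vs 63).
D2: worse on vCPUs (40 vs 63).
D3: worse on vCPUs (50 vs 63).
D5: worse on vCPUs (59 vs 63).
D6: worse on vCPUs (26 vs 63).
D7: worse on vCPUs (12 vs 63).
D8: worse on vCPUs (11 vs 63).
D9: worse on vCPUs (56 vs 63).
D10: worse on vCPUs (14 vs 63).
D11: worse on vCPUs (32 vs 63).
D12: worse on vCPUs (32 vs 63).
No option is at least as good as D4 on every objective and strictly better on one.

No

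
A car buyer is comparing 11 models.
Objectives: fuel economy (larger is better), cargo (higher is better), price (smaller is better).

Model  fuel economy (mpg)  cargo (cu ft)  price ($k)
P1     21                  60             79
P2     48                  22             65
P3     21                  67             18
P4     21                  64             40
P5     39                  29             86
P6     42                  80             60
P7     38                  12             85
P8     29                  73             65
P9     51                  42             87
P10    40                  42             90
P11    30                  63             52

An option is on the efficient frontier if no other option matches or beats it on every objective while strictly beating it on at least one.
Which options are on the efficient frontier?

P2, P3, P6, P9, P11

P1: dominated by P3 (fuel economy 21≥21, cargo 67≥60, price 18≤79).
P2: not dominated.
P3: not dominated (best price).
P4: dominated by P3 (fuel economy 21≥21, cargo 67≥64, price 18≤40).
P5: dominated by P6 (fuel economy 42≥39, cargo 80≥29, price 60≤86).
P6: not dominated (best cargo).
P7: dominated by P2 (fuel economy 48≥38, cargo 22≥12, price 65≤85).
P8: dominated by P6 (fuel economy 42≥29, cargo 80≥73, price 60≤65).
P9: not dominated (best fuel economy).
P10: dominated by P6 (fuel economy 42≥40, cargo 80≥42, price 60≤90).
P11: not dominated.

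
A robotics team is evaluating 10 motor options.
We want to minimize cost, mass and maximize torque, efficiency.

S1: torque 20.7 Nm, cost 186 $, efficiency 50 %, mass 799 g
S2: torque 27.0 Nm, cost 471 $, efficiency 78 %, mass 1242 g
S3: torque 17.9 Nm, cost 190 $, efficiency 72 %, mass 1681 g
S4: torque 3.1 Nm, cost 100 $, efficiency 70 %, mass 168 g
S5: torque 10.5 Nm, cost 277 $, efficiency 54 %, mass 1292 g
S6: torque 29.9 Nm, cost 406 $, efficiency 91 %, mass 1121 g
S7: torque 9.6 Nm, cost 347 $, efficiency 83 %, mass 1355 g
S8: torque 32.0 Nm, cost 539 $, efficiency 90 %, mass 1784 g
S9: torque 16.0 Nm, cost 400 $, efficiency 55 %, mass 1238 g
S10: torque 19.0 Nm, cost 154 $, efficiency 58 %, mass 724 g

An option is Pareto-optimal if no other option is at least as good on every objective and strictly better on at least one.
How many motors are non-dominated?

S1: not dominated.
S2: dominated by S6 (torque 29.9≥27.0, cost 406≤471, efficiency 91≥78, mass 1121≤1242).
S3: not dominated.
S4: not dominated (best cost).
S5: dominated by S10 (torque 19.0≥10.5, cost 154≤277, efficiency 58≥54, mass 724≤1292).
S6: not dominated (best efficiency).
S7: not dominated.
S8: not dominated (best torque).
S9: dominated by S10 (torque 19.0≥16.0, cost 154≤400, efficiency 58≥55, mass 724≤1238).
S10: not dominated.
Pareto-optimal: S1, S3, S4, S6, S7, S8, S10 → 7.

7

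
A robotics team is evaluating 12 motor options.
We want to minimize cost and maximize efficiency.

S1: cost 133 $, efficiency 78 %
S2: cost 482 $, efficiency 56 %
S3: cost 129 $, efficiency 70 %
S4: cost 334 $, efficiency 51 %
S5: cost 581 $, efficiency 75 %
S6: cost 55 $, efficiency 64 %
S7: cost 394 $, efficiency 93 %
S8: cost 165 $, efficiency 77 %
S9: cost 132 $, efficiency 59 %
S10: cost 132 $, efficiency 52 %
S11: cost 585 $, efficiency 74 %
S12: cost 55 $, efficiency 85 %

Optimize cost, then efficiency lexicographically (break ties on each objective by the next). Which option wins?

First minimize cost: best is 55, kept {S6, S12}.
Then maximize efficiency: best is 85, kept {S12}.

S12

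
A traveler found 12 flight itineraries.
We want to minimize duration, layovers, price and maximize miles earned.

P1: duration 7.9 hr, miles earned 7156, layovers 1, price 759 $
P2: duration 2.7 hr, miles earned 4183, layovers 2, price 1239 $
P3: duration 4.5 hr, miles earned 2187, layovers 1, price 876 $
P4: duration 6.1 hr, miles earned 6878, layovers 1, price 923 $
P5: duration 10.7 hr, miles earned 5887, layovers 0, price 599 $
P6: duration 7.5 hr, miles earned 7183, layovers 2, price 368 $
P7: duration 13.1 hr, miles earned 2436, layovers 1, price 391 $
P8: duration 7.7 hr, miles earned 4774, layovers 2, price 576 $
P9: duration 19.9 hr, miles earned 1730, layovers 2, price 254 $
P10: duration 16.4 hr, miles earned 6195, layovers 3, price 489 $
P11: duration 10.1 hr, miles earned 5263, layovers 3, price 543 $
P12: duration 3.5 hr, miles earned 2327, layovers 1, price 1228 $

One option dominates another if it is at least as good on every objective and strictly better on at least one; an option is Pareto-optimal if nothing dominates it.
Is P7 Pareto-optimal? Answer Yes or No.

P1: worse on price (759 vs 391).
P2: worse on layovers (2 vs 1).
P3: worse on miles earned (2187 vs 2436).
P4: worse on price (923 vs 391).
P5: worse on price (599 vs 391).
P6: worse on layovers (2 vs 1).
P8: worse on layovers (2 vs 1).
P9: worse on duration (19.9 vs 13.1).
P10: worse on duration (16.4 vs 13.1).
P11: worse on layovers (3 vs 1).
P12: worse on miles earned (2327 vs 2436).
No option is at least as good as P7 on every objective and strictly better on one.

Yes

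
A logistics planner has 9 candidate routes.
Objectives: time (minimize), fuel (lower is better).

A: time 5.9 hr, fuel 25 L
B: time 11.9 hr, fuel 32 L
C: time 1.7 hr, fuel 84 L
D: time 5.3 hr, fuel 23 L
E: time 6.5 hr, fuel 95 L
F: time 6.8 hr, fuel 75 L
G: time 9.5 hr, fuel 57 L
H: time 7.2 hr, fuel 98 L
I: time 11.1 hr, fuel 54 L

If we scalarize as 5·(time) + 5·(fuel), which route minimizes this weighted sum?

D

A: 5·5.9 + 5·25 = 154.5
B: 5·11.9 + 5·32 = 219.5
C: 5·1.7 + 5·84 = 428.5
D: 5·5.3 + 5·23 = 141.5
E: 5·6.5 + 5·95 = 507.5
F: 5·6.8 + 5·75 = 409.0
G: 5·9.5 + 5·57 = 332.5
H: 5·7.2 + 5·98 = 526.0
I: 5·11.1 + 5·54 = 325.5
Lowest: D at 141.5.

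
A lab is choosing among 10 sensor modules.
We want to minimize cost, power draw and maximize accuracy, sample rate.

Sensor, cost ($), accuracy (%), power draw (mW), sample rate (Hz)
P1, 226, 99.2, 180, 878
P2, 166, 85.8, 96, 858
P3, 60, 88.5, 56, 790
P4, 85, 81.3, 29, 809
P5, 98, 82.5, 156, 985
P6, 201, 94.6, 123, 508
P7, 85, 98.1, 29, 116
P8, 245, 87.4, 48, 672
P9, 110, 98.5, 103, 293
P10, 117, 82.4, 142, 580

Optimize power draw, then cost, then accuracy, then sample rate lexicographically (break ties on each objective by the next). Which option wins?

P7

First minimize power draw: best is 29, kept {P4, P7}.
Then minimize cost: best is 85, kept {P4, P7}.
Then maximize accuracy: best is 98.1, kept {P7}.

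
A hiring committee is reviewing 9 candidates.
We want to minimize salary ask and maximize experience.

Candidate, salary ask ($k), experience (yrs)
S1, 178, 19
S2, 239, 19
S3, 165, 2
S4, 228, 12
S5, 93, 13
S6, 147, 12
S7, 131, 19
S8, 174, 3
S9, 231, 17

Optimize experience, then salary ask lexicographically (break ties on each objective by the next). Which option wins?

S7

First maximize experience: best is 19, kept {S1, S2, S7}.
Then minimize salary ask: best is 131, kept {S7}.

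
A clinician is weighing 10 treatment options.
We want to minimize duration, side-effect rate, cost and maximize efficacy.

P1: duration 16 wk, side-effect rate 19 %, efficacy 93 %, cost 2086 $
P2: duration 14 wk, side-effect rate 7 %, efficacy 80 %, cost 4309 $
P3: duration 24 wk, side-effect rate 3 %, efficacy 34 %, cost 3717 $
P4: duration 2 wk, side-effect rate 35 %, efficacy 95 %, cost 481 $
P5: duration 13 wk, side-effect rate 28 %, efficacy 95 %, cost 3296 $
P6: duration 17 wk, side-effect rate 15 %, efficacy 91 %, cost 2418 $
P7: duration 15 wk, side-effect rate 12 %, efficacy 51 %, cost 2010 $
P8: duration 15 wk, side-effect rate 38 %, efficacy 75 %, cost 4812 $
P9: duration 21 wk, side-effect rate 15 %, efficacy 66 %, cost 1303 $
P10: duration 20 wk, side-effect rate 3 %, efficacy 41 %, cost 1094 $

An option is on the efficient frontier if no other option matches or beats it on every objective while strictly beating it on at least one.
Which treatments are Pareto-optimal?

P1, P2, P4, P5, P6, P7, P9, P10

P1: not dominated.
P2: not dominated.
P3: dominated by P10 (duration 20≤24, side-effect rate 3≤3, efficacy 41≥34, cost 1094≤3717).
P4: not dominated (best duration).
P5: not dominated.
P6: not dominated.
P7: not dominated.
P8: dominated by P2 (duration 14≤15, side-effect rate 7≤38, efficacy 80≥75, cost 4309≤4812).
P9: not dominated.
P10: not dominated.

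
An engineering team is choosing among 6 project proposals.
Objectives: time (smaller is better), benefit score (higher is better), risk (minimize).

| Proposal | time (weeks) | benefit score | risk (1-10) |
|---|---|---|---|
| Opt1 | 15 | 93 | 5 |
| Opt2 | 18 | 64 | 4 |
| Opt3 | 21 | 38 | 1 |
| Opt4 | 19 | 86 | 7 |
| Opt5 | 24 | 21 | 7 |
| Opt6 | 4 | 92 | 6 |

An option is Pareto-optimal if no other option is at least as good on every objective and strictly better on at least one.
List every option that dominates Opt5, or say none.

Opt1: time 15≤24, benefit score 93≥21, risk 5≤7 — dominates Opt5.
Opt2: time 18≤24, benefit score 64≥21, risk 4≤7 — dominates Opt5.
Opt3: time 21≤24, benefit score 38≥21, risk 1≤7 — dominates Opt5.
Opt4: time 19≤24, benefit score 86≥21, risk 7≤7 — dominates Opt5.
Opt6: time 4≤24, benefit score 92≥21, risk 6≤7 — dominates Opt5.

Opt1, Opt2, Opt3, Opt4, Opt6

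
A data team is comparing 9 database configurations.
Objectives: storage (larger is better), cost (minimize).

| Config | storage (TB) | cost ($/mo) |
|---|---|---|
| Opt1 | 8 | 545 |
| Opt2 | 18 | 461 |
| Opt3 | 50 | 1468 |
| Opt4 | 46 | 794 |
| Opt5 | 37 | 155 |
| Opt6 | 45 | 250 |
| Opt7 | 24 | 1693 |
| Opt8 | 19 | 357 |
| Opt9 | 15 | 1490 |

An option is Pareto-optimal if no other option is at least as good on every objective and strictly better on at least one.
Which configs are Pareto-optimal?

Opt3, Opt4, Opt5, Opt6

Opt1: dominated by Opt2 (storage 18≥8, cost 461≤545).
Opt2: dominated by Opt5 (storage 37≥18, cost 155≤461).
Opt3: not dominated (best storage).
Opt4: not dominated.
Opt5: not dominated (best cost).
Opt6: not dominated.
Opt7: dominated by Opt3 (storage 50≥24, cost 1468≤1693).
Opt8: dominated by Opt5 (storage 37≥19, cost 155≤357).
Opt9: dominated by Opt2 (storage 18≥15, cost 461≤1490).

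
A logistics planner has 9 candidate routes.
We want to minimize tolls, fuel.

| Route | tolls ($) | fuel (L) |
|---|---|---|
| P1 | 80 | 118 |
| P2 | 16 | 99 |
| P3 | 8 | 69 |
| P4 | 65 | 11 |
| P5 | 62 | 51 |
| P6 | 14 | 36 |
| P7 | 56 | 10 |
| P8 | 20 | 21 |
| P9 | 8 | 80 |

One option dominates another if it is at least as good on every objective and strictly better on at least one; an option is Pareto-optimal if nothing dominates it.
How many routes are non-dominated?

P1: dominated by P2 (tolls 16≤80, fuel 99≤118).
P2: dominated by P3 (tolls 8≤16, fuel 69≤99).
P3: not dominated.
P4: dominated by P7 (tolls 56≤65, fuel 10≤11).
P5: dominated by P6 (tolls 14≤62, fuel 36≤51).
P6: not dominated.
P7: not dominated (best fuel).
P8: not dominated.
P9: dominated by P3 (tolls 8≤8, fuel 69≤80).
Pareto-optimal: P3, P6, P7, P8 → 4.

4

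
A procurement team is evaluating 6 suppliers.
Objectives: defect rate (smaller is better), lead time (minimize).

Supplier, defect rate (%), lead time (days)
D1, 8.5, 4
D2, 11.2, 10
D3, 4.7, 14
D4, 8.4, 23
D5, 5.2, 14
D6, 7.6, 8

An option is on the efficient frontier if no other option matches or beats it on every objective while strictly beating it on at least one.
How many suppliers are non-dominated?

D1: not dominated (best lead time).
D2: dominated by D1 (defect rate 8.5≤11.2, lead time 4≤10).
D3: not dominated (best defect rate).
D4: dominated by D3 (defect rate 4.7≤8.4, lead time 14≤23).
D5: dominated by D3 (defect rate 4.7≤5.2, lead time 14≤14).
D6: not dominated.
Pareto-optimal: D1, D3, D6 → 3.

3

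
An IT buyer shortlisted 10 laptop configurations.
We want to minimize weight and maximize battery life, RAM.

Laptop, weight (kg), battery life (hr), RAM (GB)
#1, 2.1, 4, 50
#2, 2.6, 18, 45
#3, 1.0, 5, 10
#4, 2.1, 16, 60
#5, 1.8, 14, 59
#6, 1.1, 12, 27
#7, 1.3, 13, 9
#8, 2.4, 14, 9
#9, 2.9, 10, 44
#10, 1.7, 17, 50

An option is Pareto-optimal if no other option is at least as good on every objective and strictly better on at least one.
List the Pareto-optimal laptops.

#1: dominated by #4 (weight 2.1≤2.1, battery life 16≥4, RAM 60≥50).
#2: not dominated (best battery life).
#3: not dominated (best weight).
#4: not dominated (best RAM).
#5: not dominated.
#6: not dominated.
#7: not dominated.
#8: dominated by #4 (weight 2.1≤2.4, battery life 16≥14, RAM 60≥9).
#9: dominated by #2 (weight 2.6≤2.9, battery life 18≥10, RAM 45≥44).
#10: not dominated.

#2, #3, #4, #5, #6, #7, #10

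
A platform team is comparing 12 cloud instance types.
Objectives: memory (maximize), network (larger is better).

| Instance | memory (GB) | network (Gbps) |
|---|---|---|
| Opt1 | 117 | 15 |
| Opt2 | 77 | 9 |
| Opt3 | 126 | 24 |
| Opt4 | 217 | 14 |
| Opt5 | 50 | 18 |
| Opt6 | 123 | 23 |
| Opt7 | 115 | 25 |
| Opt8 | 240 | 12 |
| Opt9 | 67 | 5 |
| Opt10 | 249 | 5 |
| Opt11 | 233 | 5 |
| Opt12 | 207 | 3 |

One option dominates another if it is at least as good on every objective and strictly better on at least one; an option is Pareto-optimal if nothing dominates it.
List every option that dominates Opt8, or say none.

none

Opt1: worse on memory (117 vs 240).
Opt2: worse on memory (77 vs 240).
Opt3: worse on memory (126 vs 240).
Opt4: worse on memory (217 vs 240).
Opt5: worse on memory (50 vs 240).
Opt6: worse on memory (123 vs 240).
Opt7: worse on memory (115 vs 240).
Opt9: worse on memory (67 vs 240).
Opt10: worse on network (5 vs 12).
Opt11: worse on memory (233 vs 240).
Opt12: worse on memory (207 vs 240).
No option dominates Opt8.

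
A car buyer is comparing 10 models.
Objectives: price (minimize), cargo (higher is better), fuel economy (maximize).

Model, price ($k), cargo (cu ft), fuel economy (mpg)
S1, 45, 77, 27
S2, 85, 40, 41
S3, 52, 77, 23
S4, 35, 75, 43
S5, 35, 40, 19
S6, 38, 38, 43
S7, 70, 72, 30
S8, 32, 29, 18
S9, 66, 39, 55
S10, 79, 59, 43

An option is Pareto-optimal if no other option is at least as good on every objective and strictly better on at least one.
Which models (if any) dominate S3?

S1: price 45≤52, cargo 77≥77, fuel economy 27≥23 — dominates S3.
Others (S2, S4, S5, S6, S7, S8, S9, S10) are each worse than S3 on at least one objective.

S1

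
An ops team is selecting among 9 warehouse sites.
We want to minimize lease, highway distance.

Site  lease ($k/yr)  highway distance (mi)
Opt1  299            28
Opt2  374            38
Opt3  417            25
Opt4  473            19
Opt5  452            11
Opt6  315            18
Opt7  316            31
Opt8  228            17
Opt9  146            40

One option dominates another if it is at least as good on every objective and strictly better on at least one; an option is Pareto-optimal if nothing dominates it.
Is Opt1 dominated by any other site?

Yes

Opt8 vs Opt1: lease 228≤299, highway distance 17≤28 — Opt8 is at least as good on every objective and strictly better on at least one, so Opt8 dominates Opt1.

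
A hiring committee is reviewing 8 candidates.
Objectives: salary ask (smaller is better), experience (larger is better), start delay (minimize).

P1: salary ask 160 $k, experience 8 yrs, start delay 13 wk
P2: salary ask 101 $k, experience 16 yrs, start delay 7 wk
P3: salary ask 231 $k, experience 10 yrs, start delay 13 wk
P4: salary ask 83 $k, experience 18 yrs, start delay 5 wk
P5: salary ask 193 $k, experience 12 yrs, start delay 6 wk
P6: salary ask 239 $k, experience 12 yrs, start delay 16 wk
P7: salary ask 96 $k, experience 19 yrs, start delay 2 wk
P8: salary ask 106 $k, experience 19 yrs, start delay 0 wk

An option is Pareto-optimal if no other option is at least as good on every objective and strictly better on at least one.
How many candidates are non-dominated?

3

P1: dominated by P2 (salary ask 101≤160, experience 16≥8, start delay 7≤13).
P2: dominated by P4 (salary ask 83≤101, experience 18≥16, start delay 5≤7).
P3: dominated by P2 (salary ask 101≤231, experience 16≥10, start delay 7≤13).
P4: not dominated (best salary ask).
P5: dominated by P4 (salary ask 83≤193, experience 18≥12, start delay 5≤6).
P6: dominated by P2 (salary ask 101≤239, experience 16≥12, start delay 7≤16).
P7: not dominated.
P8: not dominated (best start delay).
Pareto-optimal: P4, P7, P8 → 3.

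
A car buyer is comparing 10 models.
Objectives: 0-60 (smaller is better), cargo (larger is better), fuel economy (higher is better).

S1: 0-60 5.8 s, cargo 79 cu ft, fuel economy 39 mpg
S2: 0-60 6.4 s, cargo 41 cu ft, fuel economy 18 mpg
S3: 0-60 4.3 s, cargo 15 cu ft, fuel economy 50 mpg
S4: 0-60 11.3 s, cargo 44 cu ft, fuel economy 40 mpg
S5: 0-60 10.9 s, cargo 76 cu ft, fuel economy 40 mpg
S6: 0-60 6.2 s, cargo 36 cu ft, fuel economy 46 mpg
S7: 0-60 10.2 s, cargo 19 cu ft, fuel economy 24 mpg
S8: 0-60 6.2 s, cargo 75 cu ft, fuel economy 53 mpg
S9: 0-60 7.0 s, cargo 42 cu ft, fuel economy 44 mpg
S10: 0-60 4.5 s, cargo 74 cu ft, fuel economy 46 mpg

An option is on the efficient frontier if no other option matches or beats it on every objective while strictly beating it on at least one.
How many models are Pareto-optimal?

S1: not dominated (best cargo).
S2: dominated by S1 (0-60 5.8≤6.4, cargo 79≥41, fuel economy 39≥18).
S3: not dominated (best 0-60).
S4: dominated by S5 (0-60 10.9≤11.3, cargo 76≥44, fuel economy 40≥40).
S5: not dominated.
S6: dominated by S8 (0-60 6.2≤6.2, cargo 75≥36, fuel economy 53≥46).
S7: dominated by S1 (0-60 5.8≤10.2, cargo 79≥19, fuel economy 39≥24).
S8: not dominated (best fuel economy).
S9: dominated by S8 (0-60 6.2≤7.0, cargo 75≥42, fuel economy 53≥44).
S10: not dominated.
Pareto-optimal: S1, S3, S5, S8, S10 → 5.

5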